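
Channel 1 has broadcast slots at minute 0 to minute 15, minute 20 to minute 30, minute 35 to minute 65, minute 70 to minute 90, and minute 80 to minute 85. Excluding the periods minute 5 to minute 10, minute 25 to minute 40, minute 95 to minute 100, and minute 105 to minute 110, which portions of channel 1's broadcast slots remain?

A, merged: minute 0 to minute 15, minute 20 to minute 30, minute 35 to minute 65, minute 70 to minute 90.
minute 0 to minute 15 with B removed leaves minute 0 to minute 5, minute 10 to minute 15.
minute 20 to minute 30 with B removed leaves minute 20 to minute 25.
minute 35 to minute 65 with B removed leaves minute 40 to minute 65.
minute 70 to minute 90 is untouched.

minute 0 to minute 5, minute 10 to minute 15, minute 20 to minute 25, minute 40 to minute 65, minute 70 to minute 90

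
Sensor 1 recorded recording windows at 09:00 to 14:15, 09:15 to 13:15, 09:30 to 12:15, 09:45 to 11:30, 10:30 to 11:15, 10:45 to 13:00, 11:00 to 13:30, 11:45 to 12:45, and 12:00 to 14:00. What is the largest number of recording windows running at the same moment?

Walk the sorted start/end points keeping a running depth.
The depth first hits 7 at 11:00.

7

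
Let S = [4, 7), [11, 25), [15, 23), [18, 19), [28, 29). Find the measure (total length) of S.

Merged: [4, 7), [11, 25), [28, 29).
Lengths: 3 + 14 + 1 = 18.

18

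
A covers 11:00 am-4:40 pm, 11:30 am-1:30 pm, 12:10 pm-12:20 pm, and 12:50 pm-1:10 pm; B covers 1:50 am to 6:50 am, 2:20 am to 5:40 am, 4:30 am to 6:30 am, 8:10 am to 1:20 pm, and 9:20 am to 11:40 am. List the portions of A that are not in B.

1:20 pm–4:40 pm

First set merges to 11:00 am–4:40 pm.
Second set merges to 1:50 am–6:50 am, 8:10 am–1:20 pm.
11:00 am–4:40 pm with B removed leaves 1:20 pm–4:40 pm.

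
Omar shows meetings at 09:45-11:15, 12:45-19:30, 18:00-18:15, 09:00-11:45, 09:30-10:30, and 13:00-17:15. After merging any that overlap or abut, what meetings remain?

Sort by start: 09:00–11:45, 09:30–10:30, 09:45–11:15, 12:45–19:30, 13:00–17:15, 18:00–18:15.
09:30–10:30 overlaps/touches 09:00–11:45 → extend to 09:00–11:45.
09:45–11:15 overlaps/touches 09:00–11:45 → extend to 09:00–11:45.
12:45–19:30 is disjoint → start new block.
13:00–17:15 overlaps/touches 12:45–19:30 → extend to 12:45–19:30.
18:00–18:15 overlaps/touches 12:45–19:30 → extend to 12:45–19:30.

09:00–11:45, 12:45–19:30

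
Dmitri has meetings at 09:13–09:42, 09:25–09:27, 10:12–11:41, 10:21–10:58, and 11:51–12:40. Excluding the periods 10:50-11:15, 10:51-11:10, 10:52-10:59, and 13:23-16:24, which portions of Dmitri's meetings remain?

A, merged: 09:13-09:42, 10:12-11:41, 11:51-12:40.
B, merged: 10:50-11:15, 13:23-16:24.
09:13-09:42 is untouched.
10:12-11:41 with B removed leaves 10:12-10:50, 11:15-11:41.
11:51-12:40 is untouched.

09:13-09:42, 10:12-10:50, 11:15-11:41, 11:51-12:40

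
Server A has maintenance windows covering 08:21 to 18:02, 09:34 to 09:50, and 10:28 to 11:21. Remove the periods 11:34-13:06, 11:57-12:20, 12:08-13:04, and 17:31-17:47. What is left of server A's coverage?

08:21–11:34, 13:06–17:31, 17:47–18:02

Merge the first list: 08:21–18:02.
Merge the second list: 11:34–13:06, 17:31–17:47.
08:21–18:02 \ B = 08:21–11:34, 13:06–17:31, 17:47–18:02.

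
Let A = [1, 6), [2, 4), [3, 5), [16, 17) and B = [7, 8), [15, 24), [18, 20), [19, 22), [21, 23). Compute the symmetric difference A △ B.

[1, 6) ∪ [7, 8) ∪ [15, 16) ∪ [17, 24)

Merge the first list: [1, 6), [16, 17).
Merge the second list: [7, 8), [15, 24).
A but not B: [1, 6).
B but not A: [7, 8), [15, 16), [17, 24).
Combining gives A △ B.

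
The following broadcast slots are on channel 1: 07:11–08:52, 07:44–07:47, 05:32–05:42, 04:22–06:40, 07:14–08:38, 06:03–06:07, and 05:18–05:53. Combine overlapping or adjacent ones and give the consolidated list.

04:22–06:40, 07:11–08:52

Sort by start: 04:22–06:40, 05:18–05:53, 05:32–05:42, 06:03–06:07, 07:11–08:52, 07:14–08:38, 07:44–07:47.
05:18–05:53 overlaps/touches 04:22–06:40 → extend to 04:22–06:40.
05:32–05:42 overlaps/touches 04:22–06:40 → extend to 04:22–06:40.
06:03–06:07 overlaps/touches 04:22–06:40 → extend to 04:22–06:40.
07:11–08:52 is disjoint → start new block.
07:14–08:38 overlaps/touches 07:11–08:52 → extend to 07:11–08:52.
07:44–07:47 overlaps/touches 07:11–08:52 → extend to 07:11–08:52.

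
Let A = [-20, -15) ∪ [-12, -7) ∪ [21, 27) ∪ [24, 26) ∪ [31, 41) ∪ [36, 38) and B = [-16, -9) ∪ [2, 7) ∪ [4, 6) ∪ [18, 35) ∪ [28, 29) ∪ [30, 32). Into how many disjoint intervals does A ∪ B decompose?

3

A, merged: [-20, -15), [-12, -7), [21, 27), [31, 41).
B, merged: [-16, -9), [2, 7), [18, 35).
A ∪ B = [-20, -7), [2, 7), [18, 41).
That is 3 disjoint pieces.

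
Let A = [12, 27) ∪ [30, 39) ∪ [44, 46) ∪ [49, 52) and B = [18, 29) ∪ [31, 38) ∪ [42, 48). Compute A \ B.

[12, 27) minus B → [12, 18).
[30, 39) minus B → [30, 31), [38, 39).
[44, 46): fully covered by B → removed.
[49, 52): no B overlap → unchanged.

[12, 18) ∪ [30, 31) ∪ [38, 39) ∪ [49, 52)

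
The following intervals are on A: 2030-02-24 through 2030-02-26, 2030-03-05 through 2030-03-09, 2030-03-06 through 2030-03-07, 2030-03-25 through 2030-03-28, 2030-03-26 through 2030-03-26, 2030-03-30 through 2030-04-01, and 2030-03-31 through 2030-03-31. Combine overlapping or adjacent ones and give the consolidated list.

2030-03-05 through 2030-03-09 is disjoint → start new block.
2030-03-06 through 2030-03-07 overlaps/touches 2030-03-05 through 2030-03-09 → extend to 2030-03-05 through 2030-03-09.
2030-03-25 through 2030-03-28 is disjoint → start new block.
2030-03-26 through 2030-03-26 overlaps/touches 2030-03-25 through 2030-03-28 → extend to 2030-03-25 through 2030-03-28.
2030-03-30 through 2030-04-01 is disjoint → start new block.
2030-03-31 through 2030-03-31 overlaps/touches 2030-03-30 through 2030-04-01 → extend to 2030-03-30 through 2030-04-01.

2030-02-24 through 2030-02-26, 2030-03-05 through 2030-03-09, 2030-03-25 through 2030-03-28, 2030-03-30 through 2030-04-01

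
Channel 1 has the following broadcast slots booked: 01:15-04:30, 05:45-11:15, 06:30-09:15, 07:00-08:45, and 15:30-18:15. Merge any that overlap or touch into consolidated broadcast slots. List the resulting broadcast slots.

05:45–11:15 is disjoint → start new block.
06:30–09:15 overlaps/touches 05:45–11:15 → extend to 05:45–11:15.
07:00–08:45 overlaps/touches 05:45–11:15 → extend to 05:45–11:15.
15:30–18:15 is disjoint → start new block.

01:15–04:30, 05:45–11:15, 15:30–18:15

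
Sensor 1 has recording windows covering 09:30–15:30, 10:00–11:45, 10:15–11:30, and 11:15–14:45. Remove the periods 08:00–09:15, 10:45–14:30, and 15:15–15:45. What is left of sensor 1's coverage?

A, merged: 09:30–15:30.
09:30–15:30 \ B = 09:30–10:45, 14:30–15:15.

09:30–10:45, 14:30–15:15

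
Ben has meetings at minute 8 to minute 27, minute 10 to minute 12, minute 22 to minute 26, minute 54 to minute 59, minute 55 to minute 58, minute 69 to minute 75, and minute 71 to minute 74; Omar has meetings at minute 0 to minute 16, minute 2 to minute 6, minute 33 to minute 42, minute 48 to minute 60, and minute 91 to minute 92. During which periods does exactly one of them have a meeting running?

Merge the first list: minute 8 to minute 27, minute 54 to minute 59, minute 69 to minute 75.
Merge the second list: minute 0 to minute 16, minute 33 to minute 42, minute 48 to minute 60, minute 91 to minute 92.
A but not B: minute 16 to minute 27, minute 69 to minute 75.
B but not A: minute 0 to minute 8, minute 33 to minute 42, minute 48 to minute 54, minute 59 to minute 60, minute 91 to minute 92.
Combining gives A △ B.

minute 0 to minute 8, minute 16 to minute 27, minute 33 to minute 42, minute 48 to minute 54, minute 59 to minute 60, minute 69 to minute 75, minute 91 to minute 92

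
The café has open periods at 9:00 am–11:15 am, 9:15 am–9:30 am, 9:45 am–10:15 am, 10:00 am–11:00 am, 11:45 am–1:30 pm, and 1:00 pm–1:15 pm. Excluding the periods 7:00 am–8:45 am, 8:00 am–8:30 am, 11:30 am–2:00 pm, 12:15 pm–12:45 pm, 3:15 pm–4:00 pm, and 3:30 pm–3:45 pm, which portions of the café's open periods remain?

Merge the first list: 9:00 am-11:15 am, 11:45 am-1:30 pm.
Merge the second list: 7:00 am-8:45 am, 11:30 am-2:00 pm, 3:15 pm-4:00 pm.
9:00 am-11:15 am: no B overlap → unchanged.
11:45 am-1:30 pm: fully covered by B → removed.

9:00 am-11:15 am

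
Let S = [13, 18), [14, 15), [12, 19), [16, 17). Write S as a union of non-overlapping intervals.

Sort by start: [12, 19), [13, 18), [14, 15), [16, 17).
[13, 18) overlaps/touches [12, 19) → extend to [12, 19).
[14, 15) overlaps/touches [12, 19) → extend to [12, 19).
[16, 17) overlaps/touches [12, 19) → extend to [12, 19).

[12, 19)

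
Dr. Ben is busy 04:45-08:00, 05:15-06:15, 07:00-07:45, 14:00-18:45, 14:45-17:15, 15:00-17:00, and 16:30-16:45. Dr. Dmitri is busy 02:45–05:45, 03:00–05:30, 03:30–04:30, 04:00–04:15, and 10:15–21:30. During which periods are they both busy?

A, merged: 04:45–08:00, 14:00–18:45.
B, merged: 02:45–05:45, 10:15–21:30.
04:45–08:00 overlaps B on 04:45–05:45.
14:00–18:45 overlaps B on 14:00–18:45.

04:45–05:45, 14:00–18:45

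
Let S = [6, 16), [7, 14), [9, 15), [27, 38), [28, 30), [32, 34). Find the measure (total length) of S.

Merged: [6, 16), [27, 38).
Lengths: 10 + 11 = 21.

21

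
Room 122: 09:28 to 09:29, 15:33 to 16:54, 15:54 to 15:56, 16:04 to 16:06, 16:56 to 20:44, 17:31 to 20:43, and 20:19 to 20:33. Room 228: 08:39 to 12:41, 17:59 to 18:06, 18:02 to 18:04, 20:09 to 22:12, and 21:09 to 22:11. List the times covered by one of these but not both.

A, merged: 09:28–09:29, 15:33–16:54, 16:56–20:44.
B, merged: 08:39–12:41, 17:59–18:06, 20:09–22:12.
Only in the first: 15:33–16:54, 16:56–17:59, 18:06–20:09.
Only in the second: 08:39–09:28, 09:29–12:41, 20:44–22:12.
Together these are the periods covered by exactly one.

08:39–09:28, 09:29–12:41, 15:33–16:54, 16:56–17:59, 18:06–20:09, 20:44–22:12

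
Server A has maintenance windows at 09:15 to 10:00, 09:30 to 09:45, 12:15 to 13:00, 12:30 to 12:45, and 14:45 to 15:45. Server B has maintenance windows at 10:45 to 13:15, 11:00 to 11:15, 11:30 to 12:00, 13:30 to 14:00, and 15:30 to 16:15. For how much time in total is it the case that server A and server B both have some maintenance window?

1 h

Merge the first list: 09:15-10:00, 12:15-13:00, 14:45-15:45.
Merge the second list: 10:45-13:15, 13:30-14:00, 15:30-16:15.
A ∩ B = 12:15-13:00, 15:30-15:45.
Total: 45 min + 15 min = 1 h.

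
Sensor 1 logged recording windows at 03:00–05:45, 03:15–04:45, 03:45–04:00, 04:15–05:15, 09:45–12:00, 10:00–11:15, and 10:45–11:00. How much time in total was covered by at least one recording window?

Merged: 03:00-05:45, 09:45-12:00.
Lengths: 2 h 45 min + 2 h 15 min = 5 h.

5 h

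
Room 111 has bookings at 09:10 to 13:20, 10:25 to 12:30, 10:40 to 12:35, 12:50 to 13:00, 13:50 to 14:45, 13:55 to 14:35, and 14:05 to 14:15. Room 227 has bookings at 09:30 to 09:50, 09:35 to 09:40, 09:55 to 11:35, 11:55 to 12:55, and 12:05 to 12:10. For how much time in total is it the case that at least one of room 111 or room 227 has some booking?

5 h 5 min

First set merges to 09:10-13:20, 13:50-14:45.
Second set merges to 09:30-09:50, 09:55-11:35, 11:55-12:55.
A ∪ B = 09:10-13:20, 13:50-14:45.
Total: 4 h 10 min + 55 min = 5 h 5 min.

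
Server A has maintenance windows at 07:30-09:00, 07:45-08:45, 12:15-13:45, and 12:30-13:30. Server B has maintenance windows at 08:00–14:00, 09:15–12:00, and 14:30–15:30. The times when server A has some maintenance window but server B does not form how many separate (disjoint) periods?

A, merged: 07:30-09:00, 12:15-13:45.
B, merged: 08:00-14:00, 14:30-15:30.
A \ B = 07:30-08:00.
That is 1 disjoint piece.

1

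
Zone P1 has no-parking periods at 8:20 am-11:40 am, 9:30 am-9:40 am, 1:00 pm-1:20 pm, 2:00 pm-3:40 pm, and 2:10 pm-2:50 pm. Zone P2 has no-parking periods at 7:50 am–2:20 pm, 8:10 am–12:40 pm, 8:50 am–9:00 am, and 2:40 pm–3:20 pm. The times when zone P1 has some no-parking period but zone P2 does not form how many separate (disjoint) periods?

2

Merge the first list: 8:20 am-11:40 am, 1:00 pm-1:20 pm, 2:00 pm-3:40 pm.
Merge the second list: 7:50 am-2:20 pm, 2:40 pm-3:20 pm.
A \ B = 2:20 pm-2:40 pm, 3:20 pm-3:40 pm.
That is 2 disjoint pieces.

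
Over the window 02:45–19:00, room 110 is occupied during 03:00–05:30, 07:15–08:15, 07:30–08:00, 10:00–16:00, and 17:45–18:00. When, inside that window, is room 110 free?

Covered (merged): 03:00–05:30, 07:15–08:15, 10:00–16:00, 17:45–18:00.
Gaps within 02:45–19:00: 02:45–03:00, 05:30–07:15, 08:15–10:00, 16:00–17:45, 18:00–19:00.

02:45–03:00, 05:30–07:15, 08:15–10:00, 16:00–17:45, 18:00–19:00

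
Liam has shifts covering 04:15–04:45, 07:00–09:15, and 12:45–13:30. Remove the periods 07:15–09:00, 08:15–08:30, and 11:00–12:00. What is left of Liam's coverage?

04:15–04:45, 07:00–07:15, 09:00–09:15, 12:45–13:30

Merge the second list: 07:15–09:00, 11:00–12:00.
04:15–04:45: no B overlap → unchanged.
07:00–09:15 minus B → 07:00–07:15, 09:00–09:15.
12:45–13:30: no B overlap → unchanged.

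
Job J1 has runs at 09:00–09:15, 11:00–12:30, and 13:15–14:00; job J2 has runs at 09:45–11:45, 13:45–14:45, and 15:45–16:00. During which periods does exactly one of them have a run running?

09:00-09:15, 09:45-11:00, 11:45-12:30, 13:15-13:45, 14:00-14:45, 15:45-16:00

Only in the first: 09:00-09:15, 11:45-12:30, 13:15-13:45.
Only in the second: 09:45-11:00, 14:00-14:45, 15:45-16:00.
Together these are the periods covered by exactly one.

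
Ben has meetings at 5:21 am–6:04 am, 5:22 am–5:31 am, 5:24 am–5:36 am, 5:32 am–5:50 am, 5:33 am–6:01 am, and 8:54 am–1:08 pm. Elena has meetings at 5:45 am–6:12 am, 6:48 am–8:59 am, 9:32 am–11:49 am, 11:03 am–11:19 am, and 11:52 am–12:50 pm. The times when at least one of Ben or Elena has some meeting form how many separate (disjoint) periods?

2

First set merges to 5:21 am–6:04 am, 8:54 am–1:08 pm.
Second set merges to 5:45 am–6:12 am, 6:48 am–8:59 am, 9:32 am–11:49 am, 11:52 am–12:50 pm.
A ∪ B = 5:21 am–6:12 am, 6:48 am–1:08 pm.
That is 2 disjoint pieces.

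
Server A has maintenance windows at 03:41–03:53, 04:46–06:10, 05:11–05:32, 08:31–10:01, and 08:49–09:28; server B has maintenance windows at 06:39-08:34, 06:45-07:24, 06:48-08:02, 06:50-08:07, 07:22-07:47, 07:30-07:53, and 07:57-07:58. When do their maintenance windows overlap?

A, merged: 03:41–03:53, 04:46–06:10, 08:31–10:01.
B, merged: 06:39–08:34.
03:41–03:53 falls entirely outside B.
04:46–06:10 falls entirely outside B.
08:31–10:01 overlaps B on 08:31–08:34.

08:31–08:34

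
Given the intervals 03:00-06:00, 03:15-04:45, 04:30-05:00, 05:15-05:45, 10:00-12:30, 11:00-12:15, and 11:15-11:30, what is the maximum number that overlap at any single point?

At 04:30, 3 of the intervals are simultaneously active.
No point has more.

3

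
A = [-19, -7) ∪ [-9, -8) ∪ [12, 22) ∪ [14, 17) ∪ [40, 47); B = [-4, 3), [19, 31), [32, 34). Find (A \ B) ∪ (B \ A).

[-19, -7) ∪ [-4, 3) ∪ [12, 19) ∪ [22, 31) ∪ [32, 34) ∪ [40, 47)

Merge the first list: [-19, -7), [12, 22), [40, 47).
A \ B = [-19, -7), [12, 19), [40, 47).
B \ A = [-4, 3), [22, 31), [32, 34).
Union of the two gives the symmetric difference.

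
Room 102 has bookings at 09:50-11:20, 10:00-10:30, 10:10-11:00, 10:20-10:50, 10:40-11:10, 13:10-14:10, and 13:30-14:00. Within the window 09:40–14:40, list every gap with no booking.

After merging, the occupied span is 09:50–11:20, 13:10–14:10.
Complement within 09:40–14:40: 09:40–09:50, 11:20–13:10, 14:10–14:40.

09:40–09:50, 11:20–13:10, 14:10–14:40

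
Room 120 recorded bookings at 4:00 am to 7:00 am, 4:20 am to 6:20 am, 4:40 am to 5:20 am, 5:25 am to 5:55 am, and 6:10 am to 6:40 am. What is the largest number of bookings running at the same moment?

3

At 4:40 am, 3 of the intervals are simultaneously active.
No point has more.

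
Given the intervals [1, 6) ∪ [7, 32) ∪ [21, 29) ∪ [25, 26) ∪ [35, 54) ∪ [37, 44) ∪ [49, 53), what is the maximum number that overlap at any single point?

3

Sweep endpoints in order; track running count of active intervals.
Peak of 3 reached at 25.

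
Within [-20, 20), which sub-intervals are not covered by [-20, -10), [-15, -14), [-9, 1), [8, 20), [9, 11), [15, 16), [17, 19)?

[-10, -9) ∪ [1, 8)

Covered (merged): [-20, -10), [-9, 1), [8, 20).
Uncovered inside [-20, 20): [-10, -9), [1, 8).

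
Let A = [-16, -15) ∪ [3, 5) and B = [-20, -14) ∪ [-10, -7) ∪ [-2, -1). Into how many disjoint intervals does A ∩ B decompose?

A ∩ B = [-16, -15).
That is 1 disjoint piece.

1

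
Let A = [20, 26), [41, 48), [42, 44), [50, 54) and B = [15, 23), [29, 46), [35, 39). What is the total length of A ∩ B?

8

First set merges to [20, 26), [41, 48), [50, 54).
Second set merges to [15, 23), [29, 46).
A ∩ B = [20, 23), [41, 46).
Total: 3 + 5 = 8.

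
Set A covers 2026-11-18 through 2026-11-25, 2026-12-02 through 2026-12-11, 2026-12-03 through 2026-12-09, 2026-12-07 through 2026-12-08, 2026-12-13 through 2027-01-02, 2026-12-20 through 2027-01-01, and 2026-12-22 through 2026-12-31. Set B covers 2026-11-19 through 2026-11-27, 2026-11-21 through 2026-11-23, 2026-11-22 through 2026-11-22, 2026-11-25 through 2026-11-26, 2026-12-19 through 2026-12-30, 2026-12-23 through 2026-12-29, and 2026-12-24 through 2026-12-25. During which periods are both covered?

2026-11-19 through 2026-11-25, 2026-12-19 through 2026-12-30

First set merges to 2026-11-18 through 2026-11-25, 2026-12-02 through 2026-12-11, 2026-12-13 through 2027-01-02.
Second set merges to 2026-11-19 through 2026-11-27, 2026-12-19 through 2026-12-30.
2026-11-18 through 2026-11-25 meets the second set on 2026-11-19 through 2026-11-25.
2026-12-02 through 2026-12-11: no overlap with the second set.
2026-12-13 through 2027-01-02 meets the second set on 2026-12-19 through 2026-12-30.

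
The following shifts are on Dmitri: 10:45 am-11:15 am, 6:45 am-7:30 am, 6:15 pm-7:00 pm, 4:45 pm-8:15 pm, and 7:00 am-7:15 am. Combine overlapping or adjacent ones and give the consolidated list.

Sort by start: 6:45 am–7:30 am, 7:00 am–7:15 am, 10:45 am–11:15 am, 4:45 pm–8:15 pm, 6:15 pm–7:00 pm.
7:00 am–7:15 am overlaps/touches 6:45 am–7:30 am → extend to 6:45 am–7:30 am.
10:45 am–11:15 am is disjoint → start new block.
4:45 pm–8:15 pm is disjoint → start new block.
6:15 pm–7:00 pm overlaps/touches 4:45 pm–8:15 pm → extend to 4:45 pm–8:15 pm.

6:45 am–7:30 am, 10:45 am–11:15 am, 4:45 pm–8:15 pm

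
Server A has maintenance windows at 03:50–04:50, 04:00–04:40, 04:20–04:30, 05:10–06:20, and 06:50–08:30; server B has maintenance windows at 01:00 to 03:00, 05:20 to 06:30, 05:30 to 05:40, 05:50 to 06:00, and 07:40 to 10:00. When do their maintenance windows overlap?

A, merged: 03:50-04:50, 05:10-06:20, 06:50-08:30.
B, merged: 01:00-03:00, 05:20-06:30, 07:40-10:00.
03:50-04:50 meets no B interval.
05:10-06:20 ∩ B → 05:20-06:20.
06:50-08:30 ∩ B → 07:40-08:30.

05:20-06:20, 07:40-08:30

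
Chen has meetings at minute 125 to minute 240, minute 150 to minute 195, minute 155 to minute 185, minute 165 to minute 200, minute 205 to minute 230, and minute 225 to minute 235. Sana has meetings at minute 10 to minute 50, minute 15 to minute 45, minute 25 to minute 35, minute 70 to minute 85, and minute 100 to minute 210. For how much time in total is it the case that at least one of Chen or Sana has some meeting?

195 minutes

A, merged: minute 125 to minute 240.
B, merged: minute 10 to minute 50, minute 70 to minute 85, minute 100 to minute 210.
A ∪ B = minute 10 to minute 50, minute 70 to minute 85, minute 100 to minute 240.
Total: 40 minutes + 15 minutes + 140 minutes = 195 minutes.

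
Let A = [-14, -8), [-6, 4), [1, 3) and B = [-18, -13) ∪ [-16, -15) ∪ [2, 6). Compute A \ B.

[-13, -8) ∪ [-6, 2)

Merge the first list: [-14, -8), [-6, 4).
Merge the second list: [-18, -13), [2, 6).
[-14, -8) \ B = [-13, -8).
[-6, 4) \ B = [-6, 2).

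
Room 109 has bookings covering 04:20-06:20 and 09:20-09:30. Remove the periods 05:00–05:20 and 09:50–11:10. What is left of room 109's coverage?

04:20–05:00, 05:20–06:20, 09:20–09:30

04:20–06:20 with B removed leaves 04:20–05:00, 05:20–06:20.
09:20–09:30 is untouched.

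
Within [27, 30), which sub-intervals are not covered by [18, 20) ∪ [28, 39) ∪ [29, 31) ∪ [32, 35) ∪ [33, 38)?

After merging, the occupied span is [18, 20), [28, 39).
Uncovered inside [27, 30): [27, 28).

[27, 28)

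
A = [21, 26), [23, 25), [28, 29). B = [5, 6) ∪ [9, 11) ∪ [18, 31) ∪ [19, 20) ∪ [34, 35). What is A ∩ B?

[21, 26) ∪ [28, 29)

First set merges to [21, 26), [28, 29).
Second set merges to [5, 6), [9, 11), [18, 31), [34, 35).
[21, 26) meets the second set on [21, 26).
[28, 29) meets the second set on [28, 29).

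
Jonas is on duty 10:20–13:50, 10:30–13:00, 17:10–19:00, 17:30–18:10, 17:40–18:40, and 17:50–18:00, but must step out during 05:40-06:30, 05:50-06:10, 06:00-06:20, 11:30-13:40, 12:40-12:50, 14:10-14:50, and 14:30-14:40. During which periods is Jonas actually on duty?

A, merged: 10:20-13:50, 17:10-19:00.
B, merged: 05:40-06:30, 11:30-13:40, 14:10-14:50.
10:20-13:50 \ B = 10:20-11:30, 13:40-13:50.
17:10-19:00: nothing removed.

10:20-11:30, 13:40-13:50, 17:10-19:00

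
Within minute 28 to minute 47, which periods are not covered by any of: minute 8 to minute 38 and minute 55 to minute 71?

minute 38 to minute 47

After merging, the occupied span is minute 8 to minute 38, minute 55 to minute 71.
Uncovered inside minute 28 to minute 47: minute 38 to minute 47.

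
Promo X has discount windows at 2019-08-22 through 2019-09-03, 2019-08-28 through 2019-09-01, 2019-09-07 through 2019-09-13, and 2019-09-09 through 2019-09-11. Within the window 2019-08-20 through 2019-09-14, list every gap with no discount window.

After merging, the occupied span is 2019-08-22 through 2019-09-03, 2019-09-07 through 2019-09-13.
Uncovered inside 2019-08-20 through 2019-09-14: 2019-08-20 through 2019-08-21, 2019-09-04 through 2019-09-06, 2019-09-14 through 2019-09-14.

2019-08-20 through 2019-08-21, 2019-09-04 through 2019-09-06, 2019-09-14 through 2019-09-14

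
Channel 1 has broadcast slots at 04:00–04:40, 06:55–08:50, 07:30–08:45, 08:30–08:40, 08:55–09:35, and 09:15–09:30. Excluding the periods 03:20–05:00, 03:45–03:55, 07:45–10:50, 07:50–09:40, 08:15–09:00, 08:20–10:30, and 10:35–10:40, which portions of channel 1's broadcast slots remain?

First set merges to 04:00–04:40, 06:55–08:50, 08:55–09:35.
Second set merges to 03:20–05:00, 07:45–10:50.
04:00–04:40 lies entirely inside B → drops out.
06:55–08:50 with B removed leaves 06:55–07:45.
08:55–09:35 lies entirely inside B → drops out.

06:55–07:45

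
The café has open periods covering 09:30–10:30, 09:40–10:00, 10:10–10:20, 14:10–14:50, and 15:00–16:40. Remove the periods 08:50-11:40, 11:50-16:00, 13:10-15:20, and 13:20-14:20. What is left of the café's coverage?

Merge the first list: 09:30–10:30, 14:10–14:50, 15:00–16:40.
Merge the second list: 08:50–11:40, 11:50–16:00.
09:30–10:30 lies entirely inside B → drops out.
14:10–14:50 lies entirely inside B → drops out.
15:00–16:40 with B removed leaves 16:00–16:40.

16:00–16:40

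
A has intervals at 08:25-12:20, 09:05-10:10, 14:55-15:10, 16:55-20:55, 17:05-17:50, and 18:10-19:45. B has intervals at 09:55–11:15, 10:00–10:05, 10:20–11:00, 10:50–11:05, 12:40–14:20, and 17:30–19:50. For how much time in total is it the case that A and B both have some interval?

3 h 40 min

First set merges to 08:25-12:20, 14:55-15:10, 16:55-20:55.
Second set merges to 09:55-11:15, 12:40-14:20, 17:30-19:50.
A ∩ B = 09:55-11:15, 17:30-19:50.
Total: 1 h 20 min + 2 h 20 min = 3 h 40 min.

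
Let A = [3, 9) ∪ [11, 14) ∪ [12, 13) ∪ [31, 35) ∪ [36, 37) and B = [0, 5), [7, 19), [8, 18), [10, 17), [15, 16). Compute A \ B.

First set merges to [3, 9), [11, 14), [31, 35), [36, 37).
Second set merges to [0, 5), [7, 19).
[3, 9) \ B = [5, 7).
[11, 14): entirely removed.
[31, 35): nothing removed.
[36, 37): nothing removed.

[5, 7) ∪ [31, 35) ∪ [36, 37)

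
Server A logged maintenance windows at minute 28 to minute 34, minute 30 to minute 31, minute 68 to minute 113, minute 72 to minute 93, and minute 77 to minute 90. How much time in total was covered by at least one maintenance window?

Merged: minute 28 to minute 34, minute 68 to minute 113.
Lengths: 6 minutes + 45 minutes = 51 minutes.

51 minutes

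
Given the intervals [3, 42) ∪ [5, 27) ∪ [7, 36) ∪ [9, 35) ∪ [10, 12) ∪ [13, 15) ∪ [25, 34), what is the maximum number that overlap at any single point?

Sweep endpoints in order; track running count of active intervals.
Peak of 5 reached at 10.

5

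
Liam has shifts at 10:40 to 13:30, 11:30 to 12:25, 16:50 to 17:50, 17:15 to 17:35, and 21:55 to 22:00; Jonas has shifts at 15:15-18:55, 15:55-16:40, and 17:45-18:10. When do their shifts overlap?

Merge the first list: 10:40–13:30, 16:50–17:50, 21:55–22:00.
Merge the second list: 15:15–18:55.
10:40–13:30 meets no B interval.
16:50–17:50 ∩ B → 16:50–17:50.
21:55–22:00 meets no B interval.

16:50–17:50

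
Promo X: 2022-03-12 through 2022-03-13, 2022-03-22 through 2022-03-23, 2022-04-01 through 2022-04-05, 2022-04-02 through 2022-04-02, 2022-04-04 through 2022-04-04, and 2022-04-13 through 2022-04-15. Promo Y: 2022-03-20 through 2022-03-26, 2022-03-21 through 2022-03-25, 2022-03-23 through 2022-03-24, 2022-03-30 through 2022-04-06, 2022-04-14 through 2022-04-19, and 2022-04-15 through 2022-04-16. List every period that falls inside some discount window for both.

2022-03-22 through 2022-03-23, 2022-04-01 through 2022-04-05, 2022-04-14 through 2022-04-15

Merge the first list: 2022-03-12 through 2022-03-13, 2022-03-22 through 2022-03-23, 2022-04-01 through 2022-04-05, 2022-04-13 through 2022-04-15.
Merge the second list: 2022-03-20 through 2022-03-26, 2022-03-30 through 2022-04-06, 2022-04-14 through 2022-04-19.
2022-03-12 through 2022-03-13: no overlap with the second set.
2022-03-22 through 2022-03-23 meets the second set on 2022-03-22 through 2022-03-23.
2022-04-01 through 2022-04-05 meets the second set on 2022-04-01 through 2022-04-05.
2022-04-13 through 2022-04-15 meets the second set on 2022-04-14 through 2022-04-15.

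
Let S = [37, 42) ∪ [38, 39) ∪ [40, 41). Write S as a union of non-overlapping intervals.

[37, 42)

[38, 39) overlaps/touches [37, 42) → extend to [37, 42).
[40, 41) overlaps/touches [37, 42) → extend to [37, 42).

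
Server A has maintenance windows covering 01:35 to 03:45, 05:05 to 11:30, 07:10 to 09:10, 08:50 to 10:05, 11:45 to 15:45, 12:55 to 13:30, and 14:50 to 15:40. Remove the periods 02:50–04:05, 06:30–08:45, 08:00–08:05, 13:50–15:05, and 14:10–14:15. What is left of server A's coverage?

A, merged: 01:35–03:45, 05:05–11:30, 11:45–15:45.
B, merged: 02:50–04:05, 06:30–08:45, 13:50–15:05.
01:35–03:45 with B removed leaves 01:35–02:50.
05:05–11:30 with B removed leaves 05:05–06:30, 08:45–11:30.
11:45–15:45 with B removed leaves 11:45–13:50, 15:05–15:45.

01:35–02:50, 05:05–06:30, 08:45–11:30, 11:45–13:50, 15:05–15:45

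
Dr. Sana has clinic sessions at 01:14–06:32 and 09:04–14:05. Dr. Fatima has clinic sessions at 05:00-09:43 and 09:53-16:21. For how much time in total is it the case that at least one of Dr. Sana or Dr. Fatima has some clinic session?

15 h 7 min

A ∪ B = 01:14-16:21.
Total: 15 h 7 min.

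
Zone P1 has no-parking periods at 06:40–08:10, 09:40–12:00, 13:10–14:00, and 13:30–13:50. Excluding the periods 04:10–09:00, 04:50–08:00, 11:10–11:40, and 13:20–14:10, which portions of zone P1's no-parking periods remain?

A, merged: 06:40-08:10, 09:40-12:00, 13:10-14:00.
B, merged: 04:10-09:00, 11:10-11:40, 13:20-14:10.
06:40-08:10: fully covered by B → removed.
09:40-12:00 minus B → 09:40-11:10, 11:40-12:00.
13:10-14:00 minus B → 13:10-13:20.

09:40-11:10, 11:40-12:00, 13:10-13:20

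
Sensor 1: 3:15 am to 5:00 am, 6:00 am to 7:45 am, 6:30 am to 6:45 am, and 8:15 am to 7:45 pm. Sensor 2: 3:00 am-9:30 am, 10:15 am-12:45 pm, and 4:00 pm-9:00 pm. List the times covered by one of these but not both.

A, merged: 3:15 am–5:00 am, 6:00 am–7:45 am, 8:15 am–7:45 pm.
A but not B: 9:30 am–10:15 am, 12:45 pm–4:00 pm.
B but not A: 3:00 am–3:15 am, 5:00 am–6:00 am, 7:45 am–8:15 am, 7:45 pm–9:00 pm.
Combining gives A △ B.

3:00 am–3:15 am, 5:00 am–6:00 am, 7:45 am–8:15 am, 9:30 am–10:15 am, 12:45 pm–4:00 pm, 7:45 pm–9:00 pm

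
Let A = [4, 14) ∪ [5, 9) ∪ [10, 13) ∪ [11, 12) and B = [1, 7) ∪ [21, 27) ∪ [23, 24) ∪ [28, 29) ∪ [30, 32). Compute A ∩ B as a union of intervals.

Merge the first list: [4, 14).
Merge the second list: [1, 7), [21, 27), [28, 29), [30, 32).
[4, 14) ∩ B → [4, 7).

[4, 7)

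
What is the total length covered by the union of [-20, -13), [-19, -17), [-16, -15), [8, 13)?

12

Merged: [-20, -13), [8, 13).
Lengths: 7 + 5 = 12.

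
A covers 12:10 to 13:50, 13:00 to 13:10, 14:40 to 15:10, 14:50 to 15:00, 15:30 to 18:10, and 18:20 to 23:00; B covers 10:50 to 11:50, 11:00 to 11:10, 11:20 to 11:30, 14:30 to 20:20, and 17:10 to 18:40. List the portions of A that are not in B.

12:10-13:50, 20:20-23:00

A, merged: 12:10-13:50, 14:40-15:10, 15:30-18:10, 18:20-23:00.
B, merged: 10:50-11:50, 14:30-20:20.
12:10-13:50 is untouched.
14:40-15:10 lies entirely inside B → drops out.
15:30-18:10 lies entirely inside B → drops out.
18:20-23:00 with B removed leaves 20:20-23:00.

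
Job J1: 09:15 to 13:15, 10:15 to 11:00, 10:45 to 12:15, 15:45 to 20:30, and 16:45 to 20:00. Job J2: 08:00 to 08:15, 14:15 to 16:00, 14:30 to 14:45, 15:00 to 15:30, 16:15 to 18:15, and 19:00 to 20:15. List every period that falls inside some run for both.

Merge the first list: 09:15-13:15, 15:45-20:30.
Merge the second list: 08:00-08:15, 14:15-16:00, 16:15-18:15, 19:00-20:15.
09:15-13:15 meets no B interval.
15:45-20:30 ∩ B → 15:45-16:00, 16:15-18:15, 19:00-20:15.

15:45-16:00, 16:15-18:15, 19:00-20:15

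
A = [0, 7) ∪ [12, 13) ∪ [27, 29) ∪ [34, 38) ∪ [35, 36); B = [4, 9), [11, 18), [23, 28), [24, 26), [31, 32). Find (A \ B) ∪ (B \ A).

Merge the first list: [0, 7), [12, 13), [27, 29), [34, 38).
Merge the second list: [4, 9), [11, 18), [23, 28), [31, 32).
A \ B = [0, 4), [28, 29), [34, 38).
B \ A = [7, 9), [11, 12), [13, 18), [23, 27), [31, 32).
Union of the two gives the symmetric difference.

[0, 4) ∪ [7, 9) ∪ [11, 12) ∪ [13, 18) ∪ [23, 27) ∪ [28, 29) ∪ [31, 32) ∪ [34, 38)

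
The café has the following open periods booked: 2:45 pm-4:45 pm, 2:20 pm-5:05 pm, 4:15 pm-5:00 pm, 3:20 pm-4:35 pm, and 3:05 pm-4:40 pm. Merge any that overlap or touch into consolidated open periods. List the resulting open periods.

Sort by start: 2:20 pm-5:05 pm, 2:45 pm-4:45 pm, 3:05 pm-4:40 pm, 3:20 pm-4:35 pm, 4:15 pm-5:00 pm.
2:45 pm-4:45 pm overlaps/touches 2:20 pm-5:05 pm → extend to 2:20 pm-5:05 pm.
3:05 pm-4:40 pm overlaps/touches 2:20 pm-5:05 pm → extend to 2:20 pm-5:05 pm.
3:20 pm-4:35 pm overlaps/touches 2:20 pm-5:05 pm → extend to 2:20 pm-5:05 pm.
4:15 pm-5:00 pm overlaps/touches 2:20 pm-5:05 pm → extend to 2:20 pm-5:05 pm.

2:20 pm-5:05 pm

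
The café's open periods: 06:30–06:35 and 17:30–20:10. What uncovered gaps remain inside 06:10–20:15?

06:10–06:30, 06:35–17:30, 20:10–20:15

After merging, the occupied span is 06:30–06:35, 17:30–20:10.
Gaps within 06:10–20:15: 06:10–06:30, 06:35–17:30, 20:10–20:15.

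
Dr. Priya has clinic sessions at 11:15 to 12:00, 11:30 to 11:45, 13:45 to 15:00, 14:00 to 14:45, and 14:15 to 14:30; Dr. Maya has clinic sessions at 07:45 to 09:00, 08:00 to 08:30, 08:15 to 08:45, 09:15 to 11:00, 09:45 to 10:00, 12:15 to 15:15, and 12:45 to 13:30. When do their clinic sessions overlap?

13:45–15:00

First set merges to 11:15–12:00, 13:45–15:00.
Second set merges to 07:45–09:00, 09:15–11:00, 12:15–15:15.
11:15–12:00 meets no B interval.
13:45–15:00 ∩ B → 13:45–15:00.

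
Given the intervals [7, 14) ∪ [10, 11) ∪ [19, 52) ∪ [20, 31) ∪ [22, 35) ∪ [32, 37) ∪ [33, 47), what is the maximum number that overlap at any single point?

Walk the sorted start/end points keeping a running depth.
The depth first hits 4 at 33.

4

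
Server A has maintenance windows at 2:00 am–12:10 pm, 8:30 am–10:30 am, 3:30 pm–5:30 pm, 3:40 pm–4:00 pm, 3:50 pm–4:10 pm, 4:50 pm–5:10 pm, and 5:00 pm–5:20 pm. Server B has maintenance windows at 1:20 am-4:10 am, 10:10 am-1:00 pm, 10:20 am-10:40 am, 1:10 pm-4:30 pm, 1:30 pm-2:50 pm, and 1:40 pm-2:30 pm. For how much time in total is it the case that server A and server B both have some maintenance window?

5 h 10 min

First set merges to 2:00 am-12:10 pm, 3:30 pm-5:30 pm.
Second set merges to 1:20 am-4:10 am, 10:10 am-1:00 pm, 1:10 pm-4:30 pm.
A ∩ B = 2:00 am-4:10 am, 10:10 am-12:10 pm, 3:30 pm-4:30 pm.
Total: 2 h 10 min + 2 h + 1 h = 5 h 10 min.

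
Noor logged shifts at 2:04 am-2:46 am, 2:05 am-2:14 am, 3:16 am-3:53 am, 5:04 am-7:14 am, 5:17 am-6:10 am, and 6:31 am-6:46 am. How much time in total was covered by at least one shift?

Merged: 2:04 am-2:46 am, 3:16 am-3:53 am, 5:04 am-7:14 am.
Lengths: 42 min + 37 min + 2 h 10 min = 3 h 29 min.

3 h 29 min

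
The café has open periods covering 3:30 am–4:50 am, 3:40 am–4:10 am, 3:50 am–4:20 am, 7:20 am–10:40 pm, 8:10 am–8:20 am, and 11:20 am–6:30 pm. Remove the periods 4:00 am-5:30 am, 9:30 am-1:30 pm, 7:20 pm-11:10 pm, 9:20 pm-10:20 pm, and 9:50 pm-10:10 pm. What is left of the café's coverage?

First set merges to 3:30 am–4:50 am, 7:20 am–10:40 pm.
Second set merges to 4:00 am–5:30 am, 9:30 am–1:30 pm, 7:20 pm–11:10 pm.
3:30 am–4:50 am minus B → 3:30 am–4:00 am.
7:20 am–10:40 pm minus B → 7:20 am–9:30 am, 1:30 pm–7:20 pm.

3:30 am–4:00 am, 7:20 am–9:30 am, 1:30 pm–7:20 pm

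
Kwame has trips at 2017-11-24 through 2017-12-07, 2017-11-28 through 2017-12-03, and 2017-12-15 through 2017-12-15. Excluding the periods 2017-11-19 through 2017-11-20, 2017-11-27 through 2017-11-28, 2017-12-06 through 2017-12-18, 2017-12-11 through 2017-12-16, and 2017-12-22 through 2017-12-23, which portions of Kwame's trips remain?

A, merged: 2017-11-24 through 2017-12-07, 2017-12-15 through 2017-12-15.
B, merged: 2017-11-19 through 2017-11-20, 2017-11-27 through 2017-11-28, 2017-12-06 through 2017-12-18, 2017-12-22 through 2017-12-23.
2017-11-24 through 2017-12-07 \ B = 2017-11-24 through 2017-11-26, 2017-11-29 through 2017-12-05.
2017-12-15 through 2017-12-15: entirely removed.

2017-11-24 through 2017-11-26, 2017-11-29 through 2017-12-05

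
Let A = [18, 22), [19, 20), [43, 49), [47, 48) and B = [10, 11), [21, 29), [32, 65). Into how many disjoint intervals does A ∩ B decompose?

2

A, merged: [18, 22), [43, 49).
A ∩ B = [21, 22), [43, 49).
That is 2 disjoint pieces.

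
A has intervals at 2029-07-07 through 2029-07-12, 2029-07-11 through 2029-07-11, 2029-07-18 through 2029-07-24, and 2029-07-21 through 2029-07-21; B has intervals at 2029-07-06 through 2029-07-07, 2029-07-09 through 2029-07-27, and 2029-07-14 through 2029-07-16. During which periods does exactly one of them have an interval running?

A, merged: 2029-07-07 through 2029-07-12, 2029-07-18 through 2029-07-24.
B, merged: 2029-07-06 through 2029-07-07, 2029-07-09 through 2029-07-27.
A \ B = 2029-07-08 through 2029-07-08.
B \ A = 2029-07-06 through 2029-07-06, 2029-07-13 through 2029-07-17, 2029-07-25 through 2029-07-27.
Union of the two gives the symmetric difference.

2029-07-06 through 2029-07-06, 2029-07-08 through 2029-07-08, 2029-07-13 through 2029-07-17, 2029-07-25 through 2029-07-27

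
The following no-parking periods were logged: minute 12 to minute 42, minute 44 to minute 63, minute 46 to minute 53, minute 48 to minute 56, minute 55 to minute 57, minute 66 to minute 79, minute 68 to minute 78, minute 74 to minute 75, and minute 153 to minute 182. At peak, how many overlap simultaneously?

3

Sweep endpoints in order; track running count of active intervals.
Peak of 3 reached at minute 48.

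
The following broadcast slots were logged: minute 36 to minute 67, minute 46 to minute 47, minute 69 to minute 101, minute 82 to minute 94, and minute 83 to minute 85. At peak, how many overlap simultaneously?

Sweep endpoints in order; track running count of active intervals.
Peak of 3 reached at minute 83.

3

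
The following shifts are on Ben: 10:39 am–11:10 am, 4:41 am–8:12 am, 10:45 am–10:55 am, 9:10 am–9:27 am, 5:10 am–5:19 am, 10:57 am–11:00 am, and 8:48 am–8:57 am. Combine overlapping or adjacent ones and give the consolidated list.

Sort by start: 4:41 am-8:12 am, 5:10 am-5:19 am, 8:48 am-8:57 am, 9:10 am-9:27 am, 10:39 am-11:10 am, 10:45 am-10:55 am, 10:57 am-11:00 am.
5:10 am-5:19 am overlaps/touches 4:41 am-8:12 am → extend to 4:41 am-8:12 am.
8:48 am-8:57 am is disjoint → start new block.
9:10 am-9:27 am is disjoint → start new block.
10:39 am-11:10 am is disjoint → start new block.
10:45 am-10:55 am overlaps/touches 10:39 am-11:10 am → extend to 10:39 am-11:10 am.
10:57 am-11:00 am overlaps/touches 10:39 am-11:10 am → extend to 10:39 am-11:10 am.

4:41 am-8:12 am, 8:48 am-8:57 am, 9:10 am-9:27 am, 10:39 am-11:10 am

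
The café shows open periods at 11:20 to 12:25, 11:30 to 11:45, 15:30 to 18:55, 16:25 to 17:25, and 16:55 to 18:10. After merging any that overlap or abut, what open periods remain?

11:30-11:45 overlaps/touches 11:20-12:25 → extend to 11:20-12:25.
15:30-18:55 is disjoint → start new block.
16:25-17:25 overlaps/touches 15:30-18:55 → extend to 15:30-18:55.
16:55-18:10 overlaps/touches 15:30-18:55 → extend to 15:30-18:55.

11:20-12:25, 15:30-18:55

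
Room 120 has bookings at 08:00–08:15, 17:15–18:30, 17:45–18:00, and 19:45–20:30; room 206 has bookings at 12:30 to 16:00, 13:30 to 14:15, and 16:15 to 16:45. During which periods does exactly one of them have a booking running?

08:00–08:15, 12:30–16:00, 16:15–16:45, 17:15–18:30, 19:45–20:30

Merge the first list: 08:00–08:15, 17:15–18:30, 19:45–20:30.
Merge the second list: 12:30–16:00, 16:15–16:45.
A but not B: 08:00–08:15, 17:15–18:30, 19:45–20:30.
B but not A: 12:30–16:00, 16:15–16:45.
Combining gives A △ B.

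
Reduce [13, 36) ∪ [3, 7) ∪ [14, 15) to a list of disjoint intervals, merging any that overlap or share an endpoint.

Sort by start: [3, 7), [13, 36), [14, 15).
[13, 36) is disjoint → start new block.
[14, 15) overlaps/touches [13, 36) → extend to [13, 36).

[3, 7) ∪ [13, 36)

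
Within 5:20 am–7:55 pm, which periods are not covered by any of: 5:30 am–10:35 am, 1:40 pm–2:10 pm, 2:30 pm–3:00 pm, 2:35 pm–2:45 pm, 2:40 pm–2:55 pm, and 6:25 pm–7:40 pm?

5:20 am-5:30 am, 10:35 am-1:40 pm, 2:10 pm-2:30 pm, 3:00 pm-6:25 pm, 7:40 pm-7:55 pm

Covered (merged): 5:30 am-10:35 am, 1:40 pm-2:10 pm, 2:30 pm-3:00 pm, 6:25 pm-7:40 pm.
Complement within 5:20 am-7:55 pm: 5:20 am-5:30 am, 10:35 am-1:40 pm, 2:10 pm-2:30 pm, 3:00 pm-6:25 pm, 7:40 pm-7:55 pm.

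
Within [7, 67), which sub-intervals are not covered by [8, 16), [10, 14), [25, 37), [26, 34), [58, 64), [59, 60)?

[7, 8) ∪ [16, 25) ∪ [37, 58) ∪ [64, 67)

Covered (merged): [8, 16), [25, 37), [58, 64).
Uncovered inside [7, 67): [7, 8), [16, 25), [37, 58), [64, 67).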